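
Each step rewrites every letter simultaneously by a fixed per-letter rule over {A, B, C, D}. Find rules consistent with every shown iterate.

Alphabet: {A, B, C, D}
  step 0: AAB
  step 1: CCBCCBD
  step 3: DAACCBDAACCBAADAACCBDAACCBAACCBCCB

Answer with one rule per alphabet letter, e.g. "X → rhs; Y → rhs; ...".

A->CCB, B->D, C->BDA, D->AA

  step 0 ⇒ step 1: AAB ⇒ CCB·CCB·D
    A ↦ CCB
    B ↦ D
    C ↦ BDA  (constrained at step 1)
    D ↦ AA  (constrained at step 1)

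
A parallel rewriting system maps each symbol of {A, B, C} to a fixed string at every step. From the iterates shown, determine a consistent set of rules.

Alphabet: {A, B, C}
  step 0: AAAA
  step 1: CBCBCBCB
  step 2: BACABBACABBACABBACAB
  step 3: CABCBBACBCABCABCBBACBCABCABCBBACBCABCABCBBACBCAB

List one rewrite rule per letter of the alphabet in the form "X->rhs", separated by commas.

A->CB, B->CAB, C->BA

  step 2 ⇒ step 3: BACABBACABBACABBACAB ⇒ CAB·CB·BA·CB·CAB·CAB·CB·BA·CB·CAB·CAB·CB·BA·CB·CAB·CAB·CB·BA·CB·CAB
    A ↦ CB
    B ↦ CAB
    C ↦ BA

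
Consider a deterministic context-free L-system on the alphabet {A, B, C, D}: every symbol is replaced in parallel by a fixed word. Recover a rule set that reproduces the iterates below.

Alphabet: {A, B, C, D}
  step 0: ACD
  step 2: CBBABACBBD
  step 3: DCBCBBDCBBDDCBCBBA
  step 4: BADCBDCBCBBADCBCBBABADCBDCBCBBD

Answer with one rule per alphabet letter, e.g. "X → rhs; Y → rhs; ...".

A->BD, B->CB, C->D, D->BA

  step 3 ⇒ step 4: DCBCBBDCBBDDCBCBBA ⇒ BA·D·CB·D·CB·CB·BA·D·CB·CB·BA·BA·D·CB·D·CB·CB·BD
    A ↦ BD
    B ↦ CB
    C ↦ D
    D ↦ BA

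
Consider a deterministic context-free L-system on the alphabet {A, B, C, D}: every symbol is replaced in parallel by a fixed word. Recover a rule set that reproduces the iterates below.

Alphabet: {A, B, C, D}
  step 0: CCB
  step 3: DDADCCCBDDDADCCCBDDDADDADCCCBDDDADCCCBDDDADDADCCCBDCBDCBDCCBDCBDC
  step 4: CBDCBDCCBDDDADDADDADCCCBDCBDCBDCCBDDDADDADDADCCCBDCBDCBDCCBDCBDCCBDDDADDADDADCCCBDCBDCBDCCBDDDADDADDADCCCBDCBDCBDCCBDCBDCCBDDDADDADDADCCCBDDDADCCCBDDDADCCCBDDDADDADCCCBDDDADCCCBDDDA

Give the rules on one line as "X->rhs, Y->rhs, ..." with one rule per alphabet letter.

A->C, B->DCC, C->DDA, D->CBD

  step 3 ⇒ step 4: DDADCCCBDDDADCCCBDDDADDADCCCBDDDADCCCBDDDADDADCCCBDCBDCBDCCBDCBDC ⇒ CBD·CBD·C·CBD·DDA·DDA·DDA·DCC·CBD·CBD·CBD·C·CBD·DDA·DDA·DDA·DCC·CBD·CBD·CBD·C·CBD·CBD·C·CBD·DDA·DDA·DDA·DCC·CBD·CBD·CBD·C·CBD·DDA·DDA·DDA·DCC·CBD·CBD·CBD·C·CBD·CBD·C·CBD·DDA·DDA·DDA·DCC·CBD·DDA·DCC·CBD·DDA·DCC·CBD·DDA·DDA·DCC·CBD·DDA·DCC·CBD·DDA
    A ↦ C
    B ↦ DCC
    C ↦ DDA
    D ↦ CBD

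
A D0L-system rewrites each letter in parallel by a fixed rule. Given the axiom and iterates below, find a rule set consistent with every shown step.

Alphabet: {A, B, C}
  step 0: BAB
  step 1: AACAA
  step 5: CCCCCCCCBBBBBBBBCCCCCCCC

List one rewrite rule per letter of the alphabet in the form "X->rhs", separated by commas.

A->C, B->AA, C->BB

  step 0 ⇒ step 1: BAB ⇒ AA·C·AA
    A ↦ C
    B ↦ AA
    C ↦ BB  (constrained at step 1)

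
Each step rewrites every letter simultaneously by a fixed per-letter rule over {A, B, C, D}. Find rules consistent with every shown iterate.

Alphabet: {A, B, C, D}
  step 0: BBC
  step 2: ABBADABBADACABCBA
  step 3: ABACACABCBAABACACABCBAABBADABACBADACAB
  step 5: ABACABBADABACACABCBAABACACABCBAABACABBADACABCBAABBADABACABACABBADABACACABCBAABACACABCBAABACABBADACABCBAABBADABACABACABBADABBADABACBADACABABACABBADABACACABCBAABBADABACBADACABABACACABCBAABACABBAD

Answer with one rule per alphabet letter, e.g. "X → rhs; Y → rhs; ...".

A->AB, B->AC, C->BAD, D->CBA

  step 2 ⇒ step 3: ABBADABBADACABCBA ⇒ AB·AC·AC·AB·CBA·AB·AC·AC·AB·CBA·AB·BAD·AB·AC·BAD·AC·AB
    A ↦ AB
    B ↦ AC
    C ↦ BAD
    D ↦ CBA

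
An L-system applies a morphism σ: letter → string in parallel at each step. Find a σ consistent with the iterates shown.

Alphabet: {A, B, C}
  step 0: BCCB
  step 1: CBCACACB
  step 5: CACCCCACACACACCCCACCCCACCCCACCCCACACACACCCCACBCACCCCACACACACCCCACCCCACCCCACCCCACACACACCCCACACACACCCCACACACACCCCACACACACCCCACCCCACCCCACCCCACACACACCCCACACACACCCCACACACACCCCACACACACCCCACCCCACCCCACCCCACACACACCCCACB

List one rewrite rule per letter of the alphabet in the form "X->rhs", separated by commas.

A->CCC, B->CB, C->CA

  step 0 ⇒ step 1: BCCB ⇒ CB·CA·CA·CB
    B ↦ CB
    C ↦ CA
    A ↦ CCC  (constrained at step 1)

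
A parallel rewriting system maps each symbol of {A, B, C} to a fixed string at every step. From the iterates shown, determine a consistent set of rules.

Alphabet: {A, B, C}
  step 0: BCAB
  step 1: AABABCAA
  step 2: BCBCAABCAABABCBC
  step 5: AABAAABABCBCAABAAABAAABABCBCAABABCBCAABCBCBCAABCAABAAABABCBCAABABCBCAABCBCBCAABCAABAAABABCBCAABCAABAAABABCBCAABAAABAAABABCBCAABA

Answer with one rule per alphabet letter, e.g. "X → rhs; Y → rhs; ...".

A->BC, B->AA, C->BA

  step 1 ⇒ step 2: AABABCAA ⇒ BC·BC·AA·BC·AA·BA·BC·BC
    A ↦ BC
    B ↦ AA
    C ↦ BA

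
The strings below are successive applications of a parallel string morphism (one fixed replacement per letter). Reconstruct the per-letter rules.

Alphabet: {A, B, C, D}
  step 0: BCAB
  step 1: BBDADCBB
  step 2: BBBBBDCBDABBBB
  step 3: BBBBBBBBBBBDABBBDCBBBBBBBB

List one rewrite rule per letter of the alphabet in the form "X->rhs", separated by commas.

  step 2 ⇒ step 3: BBBBBDCBDABBBB ⇒ BB·BB·BB·BB·BB·B·DA·BB·B·DC·BB·BB·BB·BB
    A ↦ DC
    B ↦ BB
    C ↦ DA
    D ↦ B

A->DC, B->BB, C->DA, D->B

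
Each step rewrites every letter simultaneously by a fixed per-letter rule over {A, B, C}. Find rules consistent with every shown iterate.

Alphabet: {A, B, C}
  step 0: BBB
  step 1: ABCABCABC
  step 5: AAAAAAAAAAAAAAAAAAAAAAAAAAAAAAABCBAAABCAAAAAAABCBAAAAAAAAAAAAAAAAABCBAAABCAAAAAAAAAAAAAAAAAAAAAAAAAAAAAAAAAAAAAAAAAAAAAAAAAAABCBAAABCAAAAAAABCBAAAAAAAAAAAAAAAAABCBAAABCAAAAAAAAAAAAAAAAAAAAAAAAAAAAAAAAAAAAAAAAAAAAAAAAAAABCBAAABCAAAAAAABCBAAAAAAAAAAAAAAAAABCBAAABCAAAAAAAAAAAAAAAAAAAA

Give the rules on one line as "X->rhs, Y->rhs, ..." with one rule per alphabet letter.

A->AA, B->ABC, C->BAA

  step 0 ⇒ step 1: BBB ⇒ ABC·ABC·ABC
    B ↦ ABC
    A ↦ AA  (constrained at step 1)
    C ↦ BAA  (constrained at step 1)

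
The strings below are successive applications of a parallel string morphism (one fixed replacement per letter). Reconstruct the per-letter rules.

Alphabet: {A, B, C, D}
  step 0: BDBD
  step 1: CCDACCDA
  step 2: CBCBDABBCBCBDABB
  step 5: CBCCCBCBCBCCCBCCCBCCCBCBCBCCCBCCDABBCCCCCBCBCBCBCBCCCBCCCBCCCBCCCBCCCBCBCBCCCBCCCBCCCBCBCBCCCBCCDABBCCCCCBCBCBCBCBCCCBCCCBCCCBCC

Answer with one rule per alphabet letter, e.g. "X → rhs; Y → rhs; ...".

A->BB, B->CC, C->CB, D->DA

  step 1 ⇒ step 2: CCDACCDA ⇒ CB·CB·DA·BB·CB·CB·DA·BB
    A ↦ BB
    C ↦ CB
    D ↦ DA
  step 0 ⇒ step 1: BDBD ⇒ CC·DA·CC·DA
    B ↦ CC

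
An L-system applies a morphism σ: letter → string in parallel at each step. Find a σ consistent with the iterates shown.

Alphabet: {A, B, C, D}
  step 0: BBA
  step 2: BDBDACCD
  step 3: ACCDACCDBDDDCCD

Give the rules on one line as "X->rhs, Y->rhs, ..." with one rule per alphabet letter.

A->BD, B->A, C->D, D->CCD

  step 2 ⇒ step 3: BDBDACCD ⇒ A·CCD·A·CCD·BD·D·D·CCD
    A ↦ BD
    B ↦ A
    C ↦ D
    D ↦ CCD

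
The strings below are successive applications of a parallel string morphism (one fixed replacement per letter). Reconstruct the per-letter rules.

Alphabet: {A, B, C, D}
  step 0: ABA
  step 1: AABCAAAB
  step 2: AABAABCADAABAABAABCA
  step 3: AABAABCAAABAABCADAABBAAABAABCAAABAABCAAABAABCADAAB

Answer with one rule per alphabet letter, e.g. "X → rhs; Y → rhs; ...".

A->AAB, B->CA, C->D, D->BA

  step 2 ⇒ step 3: AABAABCADAABAABAABCA ⇒ AAB·AAB·CA·AAB·AAB·CA·D·AAB·BA·AAB·AAB·CA·AAB·AAB·CA·AAB·AAB·CA·D·AAB
    A ↦ AAB
    B ↦ CA
    C ↦ D
    D ↦ BA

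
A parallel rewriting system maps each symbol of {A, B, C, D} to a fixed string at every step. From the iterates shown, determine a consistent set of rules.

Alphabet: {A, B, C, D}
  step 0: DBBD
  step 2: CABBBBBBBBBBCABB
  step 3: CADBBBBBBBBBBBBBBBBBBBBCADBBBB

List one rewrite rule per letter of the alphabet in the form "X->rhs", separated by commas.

A->D, B->BB, C->CA, D->CB

  step 2 ⇒ step 3: CABBBBBBBBBBCABB ⇒ CA·D·BB·BB·BB·BB·BB·BB·BB·BB·BB·BB·CA·D·BB·BB
    A ↦ D
    B ↦ BB
    C ↦ CA
    D ↦ CB  (constrained at step 0)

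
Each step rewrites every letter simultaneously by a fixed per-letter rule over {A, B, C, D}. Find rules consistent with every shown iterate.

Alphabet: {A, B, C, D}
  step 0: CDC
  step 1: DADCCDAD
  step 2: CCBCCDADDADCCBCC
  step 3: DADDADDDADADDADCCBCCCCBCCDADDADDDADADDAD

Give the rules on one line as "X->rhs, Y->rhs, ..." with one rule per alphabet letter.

  step 2 ⇒ step 3: CCBCCDADDADCCBCC ⇒ DAD·DAD·DDA·DAD·DAD·CC·B·CC·CC·B·CC·DAD·DAD·DDA·DAD·DAD
    A ↦ B
    B ↦ DDA
    C ↦ DAD
    D ↦ CC

A->B, B->DDA, C->DAD, D->CC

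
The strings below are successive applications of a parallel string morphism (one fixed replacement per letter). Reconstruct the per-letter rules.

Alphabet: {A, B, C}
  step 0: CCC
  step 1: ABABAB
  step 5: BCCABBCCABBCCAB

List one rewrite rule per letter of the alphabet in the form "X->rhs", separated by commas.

  step 0 ⇒ step 1: CCC ⇒ AB·AB·AB
    C ↦ AB
    A ↦ B  (constrained at step 1)
    B ↦ C  (constrained at step 1)

A->B, B->C, C->AB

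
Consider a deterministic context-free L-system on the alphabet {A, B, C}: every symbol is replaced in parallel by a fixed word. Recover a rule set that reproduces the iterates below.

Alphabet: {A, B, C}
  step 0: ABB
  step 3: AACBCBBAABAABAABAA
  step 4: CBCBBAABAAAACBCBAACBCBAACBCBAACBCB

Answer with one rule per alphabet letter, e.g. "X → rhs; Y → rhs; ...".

A->CB, B->AA, C->B

  step 3 ⇒ step 4: AACBCBBAABAABAABAA ⇒ CB·CB·B·AA·B·AA·AA·CB·CB·AA·CB·CB·AA·CB·CB·AA·CB·CB
    A ↦ CB
    B ↦ AA
    C ↦ B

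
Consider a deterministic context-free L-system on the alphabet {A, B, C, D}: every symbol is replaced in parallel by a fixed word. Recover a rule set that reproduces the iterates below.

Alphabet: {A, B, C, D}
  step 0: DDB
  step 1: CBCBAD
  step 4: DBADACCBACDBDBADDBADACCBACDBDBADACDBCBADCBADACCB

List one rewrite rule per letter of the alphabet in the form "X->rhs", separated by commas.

A->AC, B->AD, C->DB, D->CB

  step 0 ⇒ step 1: DDB ⇒ CB·CB·AD
    B ↦ AD
    D ↦ CB
    A ↦ AC  (constrained at step 1)
    C ↦ DB  (constrained at step 1)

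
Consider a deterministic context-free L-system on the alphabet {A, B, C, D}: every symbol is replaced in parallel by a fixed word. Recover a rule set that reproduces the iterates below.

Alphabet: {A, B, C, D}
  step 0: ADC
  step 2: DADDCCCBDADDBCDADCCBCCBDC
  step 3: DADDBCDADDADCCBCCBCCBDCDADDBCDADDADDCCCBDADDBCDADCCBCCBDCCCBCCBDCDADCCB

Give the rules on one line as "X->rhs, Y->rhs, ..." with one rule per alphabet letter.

A->DBC, B->DC, C->CCB, D->DAD

  step 2 ⇒ step 3: DADDCCCBDADDBCDADCCBCCBDC ⇒ DAD·DBC·DAD·DAD·CCB·CCB·CCB·DC·DAD·DBC·DAD·DAD·DC·CCB·DAD·DBC·DAD·CCB·CCB·DC·CCB·CCB·DC·DAD·CCB
    A ↦ DBC
    B ↦ DC
    C ↦ CCB
    D ↦ DAD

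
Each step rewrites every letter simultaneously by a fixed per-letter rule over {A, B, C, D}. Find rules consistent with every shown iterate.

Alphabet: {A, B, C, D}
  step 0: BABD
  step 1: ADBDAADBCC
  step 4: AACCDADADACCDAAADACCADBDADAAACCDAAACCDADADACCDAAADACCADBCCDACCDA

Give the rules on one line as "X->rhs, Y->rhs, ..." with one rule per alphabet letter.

  step 0 ⇒ step 1: BABD ⇒ ADB·DA·ADB·CC
    A ↦ DA
    B ↦ ADB
    D ↦ CC
    C ↦ A  (constrained at step 1)

A->DA, B->ADB, C->A, D->CC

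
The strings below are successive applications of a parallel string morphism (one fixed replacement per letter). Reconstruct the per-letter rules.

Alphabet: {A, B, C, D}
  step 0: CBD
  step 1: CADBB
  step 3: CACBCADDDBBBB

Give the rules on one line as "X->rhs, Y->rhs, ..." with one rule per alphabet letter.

A->CB, B->D, C->CA, D->BB

  step 0 ⇒ step 1: CBD ⇒ CA·D·BB
    B ↦ D
    C ↦ CA
    D ↦ BB
    A ↦ CB  (constrained at step 1)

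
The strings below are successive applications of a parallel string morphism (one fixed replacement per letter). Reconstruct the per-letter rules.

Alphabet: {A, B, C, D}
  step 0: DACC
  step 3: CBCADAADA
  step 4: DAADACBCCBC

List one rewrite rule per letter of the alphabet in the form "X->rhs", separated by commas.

A->C, B->A, C->DA, D->B

  step 3 ⇒ step 4: CBCADAADA ⇒ DA·A·DA·C·B·C·C·B·C
    A ↦ C
    B ↦ A
    C ↦ DA
    D ↦ B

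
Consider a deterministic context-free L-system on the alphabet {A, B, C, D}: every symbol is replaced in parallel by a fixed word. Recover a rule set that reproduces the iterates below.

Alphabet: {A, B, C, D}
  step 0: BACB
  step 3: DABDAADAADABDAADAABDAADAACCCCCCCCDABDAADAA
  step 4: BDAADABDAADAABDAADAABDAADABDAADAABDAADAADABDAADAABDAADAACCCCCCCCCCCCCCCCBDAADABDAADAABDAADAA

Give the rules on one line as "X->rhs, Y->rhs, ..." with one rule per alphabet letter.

A->DAA, B->DA, C->CC, D->B

  step 3 ⇒ step 4: DABDAADAADABDAADAABDAADAACCCCCCCCDABDAADAA ⇒ B·DAA·DA·B·DAA·DAA·B·DAA·DAA·B·DAA·DA·B·DAA·DAA·B·DAA·DAA·DA·B·DAA·DAA·B·DAA·DAA·CC·CC·CC·CC·CC·CC·CC·CC·B·DAA·DA·B·DAA·DAA·B·DAA·DAA
    A ↦ DAA
    B ↦ DA
    C ↦ CC
    D ↦ B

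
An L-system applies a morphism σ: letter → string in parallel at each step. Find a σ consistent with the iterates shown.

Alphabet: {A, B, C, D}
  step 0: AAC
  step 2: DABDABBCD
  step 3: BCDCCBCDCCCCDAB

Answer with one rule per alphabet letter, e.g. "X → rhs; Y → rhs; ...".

A->CD, B->CC, C->DA, D->B

  step 2 ⇒ step 3: DABDABBCD ⇒ B·CD·CC·B·CD·CC·CC·DA·B
    A ↦ CD
    B ↦ CC
    C ↦ DA
    D ↦ B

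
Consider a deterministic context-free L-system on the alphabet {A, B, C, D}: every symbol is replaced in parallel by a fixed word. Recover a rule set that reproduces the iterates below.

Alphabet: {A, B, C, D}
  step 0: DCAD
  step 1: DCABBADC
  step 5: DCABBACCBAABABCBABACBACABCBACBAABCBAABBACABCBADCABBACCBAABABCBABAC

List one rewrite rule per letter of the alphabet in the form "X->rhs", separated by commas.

A->BA, B->C, C->AB, D->DC

  step 0 ⇒ step 1: DCAD ⇒ DC·AB·BA·DC
    A ↦ BA
    C ↦ AB
    D ↦ DC
    B ↦ C  (constrained at step 1)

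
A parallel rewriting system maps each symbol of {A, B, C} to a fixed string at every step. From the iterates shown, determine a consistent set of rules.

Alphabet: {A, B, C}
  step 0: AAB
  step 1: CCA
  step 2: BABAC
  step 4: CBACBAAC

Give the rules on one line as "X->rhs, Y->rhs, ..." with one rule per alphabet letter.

A->C, B->A, C->BA

  step 1 ⇒ step 2: CCA ⇒ BA·BA·C
    A ↦ C
    C ↦ BA
  step 0 ⇒ step 1: AAB ⇒ C·C·A
    B ↦ A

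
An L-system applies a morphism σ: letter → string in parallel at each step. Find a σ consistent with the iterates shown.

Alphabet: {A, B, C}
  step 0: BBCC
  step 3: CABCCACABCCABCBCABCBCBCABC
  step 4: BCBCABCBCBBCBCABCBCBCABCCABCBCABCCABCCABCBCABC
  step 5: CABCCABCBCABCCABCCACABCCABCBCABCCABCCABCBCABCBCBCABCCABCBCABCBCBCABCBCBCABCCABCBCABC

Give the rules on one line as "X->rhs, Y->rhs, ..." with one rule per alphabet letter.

A->B, B->CA, C->BC

  step 4 ⇒ step 5: BCBCABCBCBBCBCABCBCBCABCCABCBCABCCABCCABCBCABC ⇒ CA·BC·CA·BC·B·CA·BC·CA·BC·CA·CA·BC·CA·BC·B·CA·BC·CA·BC·CA·BC·B·CA·BC·BC·B·CA·BC·CA·BC·B·CA·BC·BC·B·CA·BC·BC·B·CA·BC·CA·BC·B·CA·BC
    A ↦ B
    B ↦ CA
    C ↦ BC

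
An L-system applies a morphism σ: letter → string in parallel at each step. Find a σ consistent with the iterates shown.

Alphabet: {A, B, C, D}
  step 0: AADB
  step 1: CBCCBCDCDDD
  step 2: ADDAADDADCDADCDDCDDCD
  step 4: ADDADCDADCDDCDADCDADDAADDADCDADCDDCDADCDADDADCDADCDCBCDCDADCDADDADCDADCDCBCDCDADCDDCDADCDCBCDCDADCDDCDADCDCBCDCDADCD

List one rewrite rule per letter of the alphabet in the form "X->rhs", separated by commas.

  step 1 ⇒ step 2: CBCCBCDCDDD ⇒ A·DD·A·A·DD·A·DCD·A·DCD·DCD·DCD
    B ↦ DD
    C ↦ A
    D ↦ DCD
  step 0 ⇒ step 1: AADB ⇒ CBC·CBC·DCD·DD
    A ↦ CBC

A->CBC, B->DD, C->A, D->DCD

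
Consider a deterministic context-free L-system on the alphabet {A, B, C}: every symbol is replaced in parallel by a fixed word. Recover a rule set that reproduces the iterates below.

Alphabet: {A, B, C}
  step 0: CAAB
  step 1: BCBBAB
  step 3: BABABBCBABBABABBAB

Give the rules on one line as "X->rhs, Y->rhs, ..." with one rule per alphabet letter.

A->B, B->AB, C->BC

  step 0 ⇒ step 1: CAAB ⇒ BC·B·B·AB
    A ↦ B
    B ↦ AB
    C ↦ BC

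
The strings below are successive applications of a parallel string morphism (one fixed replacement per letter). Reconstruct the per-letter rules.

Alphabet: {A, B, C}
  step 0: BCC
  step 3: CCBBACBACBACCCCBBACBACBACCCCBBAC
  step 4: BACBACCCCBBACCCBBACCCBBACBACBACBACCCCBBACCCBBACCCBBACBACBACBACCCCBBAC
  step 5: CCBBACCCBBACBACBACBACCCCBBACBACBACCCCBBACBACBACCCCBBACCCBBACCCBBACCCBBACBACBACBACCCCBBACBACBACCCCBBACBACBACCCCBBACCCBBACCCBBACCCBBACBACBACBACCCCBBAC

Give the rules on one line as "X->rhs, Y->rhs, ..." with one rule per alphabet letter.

A->CB, B->C, C->BAC

  step 4 ⇒ step 5: BACBACCCCBBACCCBBACCCBBACBACBACBACCCCBBACCCBBACCCBBACBACBACBACCCCBBAC ⇒ C·CB·BAC·C·CB·BAC·BAC·BAC·BAC·C·C·CB·BAC·BAC·BAC·C·C·CB·BAC·BAC·BAC·C·C·CB·BAC·C·CB·BAC·C·CB·BAC·C·CB·BAC·BAC·BAC·BAC·C·C·CB·BAC·BAC·BAC·C·C·CB·BAC·BAC·BAC·C·C·CB·BAC·C·CB·BAC·C·CB·BAC·C·CB·BAC·BAC·BAC·BAC·C·C·CB·BAC
    A ↦ CB
    B ↦ C
    C ↦ BAC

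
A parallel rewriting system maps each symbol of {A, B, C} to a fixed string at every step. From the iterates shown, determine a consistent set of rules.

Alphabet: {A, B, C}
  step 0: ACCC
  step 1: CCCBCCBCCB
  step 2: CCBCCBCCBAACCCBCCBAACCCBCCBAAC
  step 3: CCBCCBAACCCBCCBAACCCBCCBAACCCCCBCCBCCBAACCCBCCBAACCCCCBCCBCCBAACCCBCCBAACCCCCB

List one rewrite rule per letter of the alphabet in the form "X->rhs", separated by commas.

  step 2 ⇒ step 3: CCBCCBCCBAACCCBCCBAACCCBCCBAAC ⇒ CCB·CCB·AAC·CCB·CCB·AAC·CCB·CCB·AAC·C·C·CCB·CCB·CCB·AAC·CCB·CCB·AAC·C·C·CCB·CCB·CCB·AAC·CCB·CCB·AAC·C·C·CCB
    A ↦ C
    B ↦ AAC
    C ↦ CCB

A->C, B->AAC, C->CCB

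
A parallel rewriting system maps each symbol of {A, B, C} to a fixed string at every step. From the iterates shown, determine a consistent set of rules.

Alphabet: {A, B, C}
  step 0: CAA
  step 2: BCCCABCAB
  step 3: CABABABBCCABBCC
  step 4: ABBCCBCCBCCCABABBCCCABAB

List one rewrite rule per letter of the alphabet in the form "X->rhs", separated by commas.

A->BC, B->C, C->AB

  step 3 ⇒ step 4: CABABABBCCABBCC ⇒ AB·BC·C·BC·C·BC·C·C·AB·AB·BC·C·C·AB·AB
    A ↦ BC
    B ↦ C
    C ↦ AB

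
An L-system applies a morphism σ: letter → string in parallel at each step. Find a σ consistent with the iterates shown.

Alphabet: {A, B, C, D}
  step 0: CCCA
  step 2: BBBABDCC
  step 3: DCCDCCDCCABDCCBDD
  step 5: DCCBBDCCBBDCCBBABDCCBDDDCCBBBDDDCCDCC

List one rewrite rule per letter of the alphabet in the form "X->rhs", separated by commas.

  step 2 ⇒ step 3: BBBABDCC ⇒ DCC·DCC·DCC·AB·DCC·B·D·D
    A ↦ AB
    B ↦ DCC
    C ↦ D
    D ↦ B

A->AB, B->DCC, C->D, D->B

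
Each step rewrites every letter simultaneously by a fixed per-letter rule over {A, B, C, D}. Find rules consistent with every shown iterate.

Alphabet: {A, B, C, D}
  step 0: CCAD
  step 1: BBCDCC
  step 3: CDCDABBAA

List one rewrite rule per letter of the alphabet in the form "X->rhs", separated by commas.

A->CD, B->A, C->B, D->CC

  step 0 ⇒ step 1: CCAD ⇒ B·B·CD·CC
    A ↦ CD
    C ↦ B
    D ↦ CC
    B ↦ A  (constrained at step 1)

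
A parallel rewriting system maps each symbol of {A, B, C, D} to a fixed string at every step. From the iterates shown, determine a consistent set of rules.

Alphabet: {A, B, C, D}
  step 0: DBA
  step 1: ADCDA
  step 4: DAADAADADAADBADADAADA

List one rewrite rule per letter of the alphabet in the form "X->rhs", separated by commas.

A->DA, B->DC, C->DB, D->A

  step 0 ⇒ step 1: DBA ⇒ A·DC·DA
    A ↦ DA
    B ↦ DC
    D ↦ A
    C ↦ DB  (constrained at step 1)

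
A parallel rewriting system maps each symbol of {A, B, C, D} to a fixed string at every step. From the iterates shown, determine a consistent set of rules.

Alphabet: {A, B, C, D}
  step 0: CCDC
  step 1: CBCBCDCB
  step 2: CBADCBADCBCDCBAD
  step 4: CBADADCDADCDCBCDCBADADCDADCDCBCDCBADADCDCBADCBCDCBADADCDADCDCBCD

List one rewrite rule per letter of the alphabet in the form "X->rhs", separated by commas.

A->AD, B->AD, C->CB, D->CD

  step 1 ⇒ step 2: CBCBCDCB ⇒ CB·AD·CB·AD·CB·CD·CB·AD
    B ↦ AD
    C ↦ CB
    D ↦ CD
    A ↦ AD  (constrained at step 2)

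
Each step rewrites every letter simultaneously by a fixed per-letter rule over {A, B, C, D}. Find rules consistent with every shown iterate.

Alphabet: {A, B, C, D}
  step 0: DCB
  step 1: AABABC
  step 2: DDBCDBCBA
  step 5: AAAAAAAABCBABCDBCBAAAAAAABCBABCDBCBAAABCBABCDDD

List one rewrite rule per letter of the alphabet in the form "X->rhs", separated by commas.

A->D, B->BC, C->BA, D->AA

  step 1 ⇒ step 2: AABABC ⇒ D·D·BC·D·BC·BA
    A ↦ D
    B ↦ BC
    C ↦ BA
  step 0 ⇒ step 1: DCB ⇒ AA·BA·BC
    D ↦ AA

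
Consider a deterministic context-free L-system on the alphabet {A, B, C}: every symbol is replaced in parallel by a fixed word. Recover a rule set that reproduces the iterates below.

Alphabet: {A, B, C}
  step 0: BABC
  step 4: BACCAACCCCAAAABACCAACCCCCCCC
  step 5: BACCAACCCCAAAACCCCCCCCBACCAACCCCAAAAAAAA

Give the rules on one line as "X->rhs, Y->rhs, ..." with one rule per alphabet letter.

A->CC, B->BA, C->A

  step 4 ⇒ step 5: BACCAACCCCAAAABACCAACCCCCCCC ⇒ BA·CC·A·A·CC·CC·A·A·A·A·CC·CC·CC·CC·BA·CC·A·A·CC·CC·A·A·A·A·A·A·A·A
    A ↦ CC
    B ↦ BA
    C ↦ A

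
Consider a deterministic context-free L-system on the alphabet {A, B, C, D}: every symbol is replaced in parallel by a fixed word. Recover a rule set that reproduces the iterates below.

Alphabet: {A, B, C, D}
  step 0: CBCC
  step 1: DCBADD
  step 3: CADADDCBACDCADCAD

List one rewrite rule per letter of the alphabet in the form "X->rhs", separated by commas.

  step 0 ⇒ step 1: CBCC ⇒ D·CBA·D·D
    B ↦ CBA
    C ↦ D
    A ↦ C  (constrained at step 1)
    D ↦ AD  (constrained at step 1)

A->C, B->CBA, C->D, D->AD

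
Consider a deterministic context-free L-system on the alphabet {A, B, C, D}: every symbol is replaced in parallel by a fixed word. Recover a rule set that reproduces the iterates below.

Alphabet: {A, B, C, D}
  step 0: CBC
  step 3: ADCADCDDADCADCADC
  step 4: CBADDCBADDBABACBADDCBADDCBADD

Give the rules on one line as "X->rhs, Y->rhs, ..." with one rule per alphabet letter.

  step 3 ⇒ step 4: ADCADCDDADCADCADC ⇒ C·BA·DD·C·BA·DD·BA·BA·C·BA·DD·C·BA·DD·C·BA·DD
    A ↦ C
    C ↦ DD
    D ↦ BA
    B ↦ AD  (constrained at step 0)

A->C, B->AD, C->DD, D->BA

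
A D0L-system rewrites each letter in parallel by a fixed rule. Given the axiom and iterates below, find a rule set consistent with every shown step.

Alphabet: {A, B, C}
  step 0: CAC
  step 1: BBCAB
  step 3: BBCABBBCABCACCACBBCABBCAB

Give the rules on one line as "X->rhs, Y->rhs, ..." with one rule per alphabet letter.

  step 0 ⇒ step 1: CAC ⇒ B·BCA·B
    A ↦ BCA
    C ↦ B
    B ↦ CAC  (constrained at step 1)

A->BCA, B->CAC, C->B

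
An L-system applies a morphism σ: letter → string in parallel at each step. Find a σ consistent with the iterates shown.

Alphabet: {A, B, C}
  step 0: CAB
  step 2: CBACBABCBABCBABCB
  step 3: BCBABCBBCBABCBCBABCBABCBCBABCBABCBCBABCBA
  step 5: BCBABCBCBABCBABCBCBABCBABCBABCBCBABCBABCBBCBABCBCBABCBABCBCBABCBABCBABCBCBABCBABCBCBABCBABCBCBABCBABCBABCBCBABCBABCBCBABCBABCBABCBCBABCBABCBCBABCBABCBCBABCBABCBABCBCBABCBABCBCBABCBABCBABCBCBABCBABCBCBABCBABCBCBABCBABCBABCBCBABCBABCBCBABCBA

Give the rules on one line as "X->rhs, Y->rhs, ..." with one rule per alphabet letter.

  step 2 ⇒ step 3: CBACBABCBABCBABCB ⇒ B·CBA·BCB·B·CBA·BCB·CBA·B·CBA·BCB·CBA·B·CBA·BCB·CBA·B·CBA
    A ↦ BCB
    B ↦ CBA
    C ↦ B

A->BCB, B->CBA, C->B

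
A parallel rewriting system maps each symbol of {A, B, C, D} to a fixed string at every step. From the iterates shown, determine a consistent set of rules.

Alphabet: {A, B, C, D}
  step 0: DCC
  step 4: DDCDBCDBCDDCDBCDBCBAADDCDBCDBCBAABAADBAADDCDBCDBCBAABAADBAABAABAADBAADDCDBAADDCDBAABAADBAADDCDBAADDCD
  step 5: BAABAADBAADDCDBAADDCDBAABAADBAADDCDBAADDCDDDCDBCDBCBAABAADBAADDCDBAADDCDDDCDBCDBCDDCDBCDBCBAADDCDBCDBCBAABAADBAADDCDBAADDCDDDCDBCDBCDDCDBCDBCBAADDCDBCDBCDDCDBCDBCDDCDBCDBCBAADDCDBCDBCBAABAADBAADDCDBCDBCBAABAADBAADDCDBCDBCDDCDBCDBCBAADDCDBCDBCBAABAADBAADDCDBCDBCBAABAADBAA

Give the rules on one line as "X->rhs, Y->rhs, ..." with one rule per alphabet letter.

A->DBC, B->DDC, C->D, D->BAA

  step 4 ⇒ step 5: DDCDBCDBCDDCDBCDBCBAADDCDBCDBCBAABAADBAADDCDBCDBCBAABAADBAABAABAADBAADDCDBAADDCDBAABAADBAADDCDBAADDCD ⇒ BAA·BAA·D·BAA·DDC·D·BAA·DDC·D·BAA·BAA·D·BAA·DDC·D·BAA·DDC·D·DDC·DBC·DBC·BAA·BAA·D·BAA·DDC·D·BAA·DDC·D·DDC·DBC·DBC·DDC·DBC·DBC·BAA·DDC·DBC·DBC·BAA·BAA·D·BAA·DDC·D·BAA·DDC·D·DDC·DBC·DBC·DDC·DBC·DBC·BAA·DDC·DBC·DBC·DDC·DBC·DBC·DDC·DBC·DBC·BAA·DDC·DBC·DBC·BAA·BAA·D·BAA·DDC·DBC·DBC·BAA·BAA·D·BAA·DDC·DBC·DBC·DDC·DBC·DBC·BAA·DDC·DBC·DBC·BAA·BAA·D·BAA·DDC·DBC·DBC·BAA·BAA·D·BAA
    A ↦ DBC
    B ↦ DDC
    C ↦ D
    D ↦ BAA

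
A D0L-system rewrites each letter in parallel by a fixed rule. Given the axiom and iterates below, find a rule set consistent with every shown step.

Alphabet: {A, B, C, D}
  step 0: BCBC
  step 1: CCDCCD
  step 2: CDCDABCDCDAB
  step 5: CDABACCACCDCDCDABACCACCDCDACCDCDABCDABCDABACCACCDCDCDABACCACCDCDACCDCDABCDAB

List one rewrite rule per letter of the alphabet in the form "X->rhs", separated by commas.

A->AC, B->C, C->CD, D->AB

  step 1 ⇒ step 2: CCDCCD ⇒ CD·CD·AB·CD·CD·AB
    C ↦ CD
    D ↦ AB
    A ↦ AC  (constrained at step 2)
  step 0 ⇒ step 1: BCBC ⇒ C·CD·C·CD
    B ↦ C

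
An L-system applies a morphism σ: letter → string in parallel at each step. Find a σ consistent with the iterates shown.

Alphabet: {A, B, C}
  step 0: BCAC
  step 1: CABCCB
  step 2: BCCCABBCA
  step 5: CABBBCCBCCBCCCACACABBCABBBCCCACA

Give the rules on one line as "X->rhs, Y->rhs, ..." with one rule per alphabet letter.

A->CC, B->CA, C->B

  step 1 ⇒ step 2: CABCCB ⇒ B·CC·CA·B·B·CA
    A ↦ CC
    B ↦ CA
    C ↦ B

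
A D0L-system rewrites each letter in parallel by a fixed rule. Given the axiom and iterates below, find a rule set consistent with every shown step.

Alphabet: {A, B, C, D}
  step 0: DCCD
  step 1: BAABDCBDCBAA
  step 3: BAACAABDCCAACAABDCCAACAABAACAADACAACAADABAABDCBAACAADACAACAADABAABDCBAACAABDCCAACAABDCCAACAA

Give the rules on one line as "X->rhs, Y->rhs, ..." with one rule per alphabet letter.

A->CAA, B->DA, C->BDC, D->BAA

  step 0 ⇒ step 1: DCCD ⇒ BAA·BDC·BDC·BAA
    C ↦ BDC
    D ↦ BAA
    A ↦ CAA  (constrained at step 1)
    B ↦ DA  (constrained at step 1)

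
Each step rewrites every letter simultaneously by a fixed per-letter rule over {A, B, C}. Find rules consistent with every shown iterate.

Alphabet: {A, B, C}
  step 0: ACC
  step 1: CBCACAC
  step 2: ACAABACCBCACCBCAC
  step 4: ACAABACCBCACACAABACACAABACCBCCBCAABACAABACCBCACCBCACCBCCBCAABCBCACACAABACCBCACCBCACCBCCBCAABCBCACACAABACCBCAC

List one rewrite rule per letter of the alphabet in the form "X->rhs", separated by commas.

  step 1 ⇒ step 2: CBCACAC ⇒ AC·AAB·AC·CBC·AC·CBC·AC
    A ↦ CBC
    B ↦ AAB
    C ↦ AC

A->CBC, B->AAB, C->AC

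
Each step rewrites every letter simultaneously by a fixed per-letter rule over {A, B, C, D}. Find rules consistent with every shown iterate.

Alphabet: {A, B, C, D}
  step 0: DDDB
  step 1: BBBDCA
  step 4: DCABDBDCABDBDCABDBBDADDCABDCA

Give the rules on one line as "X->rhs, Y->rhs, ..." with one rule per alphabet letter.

A->D, B->DCA, C->DA, D->B

  step 0 ⇒ step 1: DDDB ⇒ B·B·B·DCA
    B ↦ DCA
    D ↦ B
    A ↦ D  (constrained at step 1)
    C ↦ DA  (constrained at step 1)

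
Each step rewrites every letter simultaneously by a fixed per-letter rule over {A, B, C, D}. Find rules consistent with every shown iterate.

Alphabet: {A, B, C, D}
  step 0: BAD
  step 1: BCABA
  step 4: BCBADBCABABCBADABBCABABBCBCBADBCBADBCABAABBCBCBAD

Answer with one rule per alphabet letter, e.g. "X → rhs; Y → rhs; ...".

A->AB, B->BC, C->BAD, D->A

  step 0 ⇒ step 1: BAD ⇒ BC·AB·A
    A ↦ AB
    B ↦ BC
    D ↦ A
    C ↦ BAD  (constrained at step 1)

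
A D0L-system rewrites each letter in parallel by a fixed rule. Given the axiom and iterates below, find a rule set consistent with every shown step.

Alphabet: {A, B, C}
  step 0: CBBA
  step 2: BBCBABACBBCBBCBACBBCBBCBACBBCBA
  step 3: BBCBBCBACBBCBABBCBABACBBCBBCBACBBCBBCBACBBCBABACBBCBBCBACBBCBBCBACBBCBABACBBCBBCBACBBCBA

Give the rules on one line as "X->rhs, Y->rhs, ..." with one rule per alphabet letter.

A->BA, B->BBC, C->BAC

  step 2 ⇒ step 3: BBCBABACBBCBBCBACBBCBBCBACBBCBA ⇒ BBC·BBC·BAC·BBC·BA·BBC·BA·BAC·BBC·BBC·BAC·BBC·BBC·BAC·BBC·BA·BAC·BBC·BBC·BAC·BBC·BBC·BAC·BBC·BA·BAC·BBC·BBC·BAC·BBC·BA
    A ↦ BA
    B ↦ BBC
    C ↦ BAC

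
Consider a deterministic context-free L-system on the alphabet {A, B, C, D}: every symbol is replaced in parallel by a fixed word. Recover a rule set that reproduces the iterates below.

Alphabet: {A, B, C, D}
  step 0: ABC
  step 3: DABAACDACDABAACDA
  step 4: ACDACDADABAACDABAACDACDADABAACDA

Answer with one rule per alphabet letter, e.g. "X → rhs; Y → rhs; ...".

  step 3 ⇒ step 4: DABAACDACDABAACDA ⇒ AC·DA·C·DA·DA·BA·AC·DA·BA·AC·DA·C·DA·DA·BA·AC·DA
    A ↦ DA
    B ↦ C
    C ↦ BA
    D ↦ AC

A->DA, B->C, C->BA, D->AC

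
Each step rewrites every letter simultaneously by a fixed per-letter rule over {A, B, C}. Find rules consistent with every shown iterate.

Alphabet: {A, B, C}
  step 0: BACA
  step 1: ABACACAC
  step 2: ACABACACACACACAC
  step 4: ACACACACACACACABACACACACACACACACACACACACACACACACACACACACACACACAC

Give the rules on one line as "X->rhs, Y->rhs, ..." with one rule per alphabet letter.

A->AC, B->AB, C->AC

  step 1 ⇒ step 2: ABACACAC ⇒ AC·AB·AC·AC·AC·AC·AC·AC
    A ↦ AC
    B ↦ AB
    C ↦ AC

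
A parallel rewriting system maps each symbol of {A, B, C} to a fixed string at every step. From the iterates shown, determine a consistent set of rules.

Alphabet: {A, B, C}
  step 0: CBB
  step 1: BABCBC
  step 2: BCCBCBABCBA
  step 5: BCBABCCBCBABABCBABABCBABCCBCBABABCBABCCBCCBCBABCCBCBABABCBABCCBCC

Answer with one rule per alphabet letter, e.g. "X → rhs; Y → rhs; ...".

A->C, B->BC, C->BA

  step 1 ⇒ step 2: BABCBC ⇒ BC·C·BC·BA·BC·BA
    A ↦ C
    B ↦ BC
    C ↦ BA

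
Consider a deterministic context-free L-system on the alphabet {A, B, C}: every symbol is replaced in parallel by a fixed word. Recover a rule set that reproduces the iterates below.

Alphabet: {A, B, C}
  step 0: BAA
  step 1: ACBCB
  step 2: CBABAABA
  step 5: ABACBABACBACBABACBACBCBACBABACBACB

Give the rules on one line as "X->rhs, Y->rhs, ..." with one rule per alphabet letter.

A->CB, B->A, C->AB

  step 1 ⇒ step 2: ACBCB ⇒ CB·AB·A·AB·A
    A ↦ CB
    B ↦ A
    C ↦ AB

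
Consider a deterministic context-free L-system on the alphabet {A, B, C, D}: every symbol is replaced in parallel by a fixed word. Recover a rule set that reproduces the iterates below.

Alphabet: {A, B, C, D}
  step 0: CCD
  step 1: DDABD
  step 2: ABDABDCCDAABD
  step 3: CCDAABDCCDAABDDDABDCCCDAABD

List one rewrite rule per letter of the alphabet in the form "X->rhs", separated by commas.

  step 2 ⇒ step 3: ABDABDCCDAABD ⇒ C·CDA·ABD·C·CDA·ABD·D·D·ABD·C·C·CDA·ABD
    A ↦ C
    B ↦ CDA
    C ↦ D
    D ↦ ABD

A->C, B->CDA, C->D, D->ABD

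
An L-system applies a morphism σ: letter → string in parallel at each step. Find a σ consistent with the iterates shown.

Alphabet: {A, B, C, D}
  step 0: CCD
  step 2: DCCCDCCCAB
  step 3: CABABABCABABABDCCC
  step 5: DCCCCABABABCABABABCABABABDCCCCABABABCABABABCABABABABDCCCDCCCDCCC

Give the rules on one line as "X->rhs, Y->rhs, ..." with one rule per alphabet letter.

  step 2 ⇒ step 3: DCCCDCCCAB ⇒ C·AB·AB·AB·C·AB·AB·AB·DC·CC
    A ↦ DC
    B ↦ CC
    C ↦ AB
    D ↦ C

A->DC, B->CC, C->AB, D->C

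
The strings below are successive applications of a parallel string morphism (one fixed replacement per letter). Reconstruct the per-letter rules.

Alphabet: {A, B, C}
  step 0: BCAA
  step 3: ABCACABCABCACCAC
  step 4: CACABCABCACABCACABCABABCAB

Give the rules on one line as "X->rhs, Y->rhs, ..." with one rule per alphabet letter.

A->C, B->AC, C->AB

  step 3 ⇒ step 4: ABCACABCABCACCAC ⇒ C·AC·AB·C·AB·C·AC·AB·C·AC·AB·C·AB·AB·C·AB
    A ↦ C
    B ↦ AC
    C ↦ AB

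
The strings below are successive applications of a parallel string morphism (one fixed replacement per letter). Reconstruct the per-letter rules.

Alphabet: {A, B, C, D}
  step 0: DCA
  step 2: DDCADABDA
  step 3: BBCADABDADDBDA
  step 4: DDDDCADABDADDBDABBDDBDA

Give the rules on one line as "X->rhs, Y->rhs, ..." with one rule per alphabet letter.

  step 3 ⇒ step 4: BBCADABDADDBDA ⇒ DD·DD·CA·DA·B·DA·DD·B·DA·B·B·DD·B·DA
    A ↦ DA
    B ↦ DD
    C ↦ CA
    D ↦ B

A->DA, B->DD, C->CA, D->B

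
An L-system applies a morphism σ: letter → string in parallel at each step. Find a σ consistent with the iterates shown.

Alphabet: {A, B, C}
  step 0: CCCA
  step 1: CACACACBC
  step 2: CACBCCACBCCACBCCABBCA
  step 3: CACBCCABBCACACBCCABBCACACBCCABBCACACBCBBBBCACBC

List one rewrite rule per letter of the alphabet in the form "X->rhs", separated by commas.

  step 2 ⇒ step 3: CACBCCACBCCACBCCABBCA ⇒ CA·CBC·CA·BB·CA·CA·CBC·CA·BB·CA·CA·CBC·CA·BB·CA·CA·CBC·BB·BB·CA·CBC
    A ↦ CBC
    B ↦ BB
    C ↦ CA

A->CBC, B->BB, C->CA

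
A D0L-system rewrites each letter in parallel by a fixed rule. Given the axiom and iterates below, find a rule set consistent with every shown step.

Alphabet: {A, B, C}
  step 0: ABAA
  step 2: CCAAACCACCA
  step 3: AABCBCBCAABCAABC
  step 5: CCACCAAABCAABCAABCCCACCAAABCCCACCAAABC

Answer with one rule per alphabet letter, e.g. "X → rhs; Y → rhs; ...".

A->BC, B->CC, C->A

  step 2 ⇒ step 3: CCAAACCACCA ⇒ A·A·BC·BC·BC·A·A·BC·A·A·BC
    A ↦ BC
    C ↦ A
    B ↦ CC  (constrained at step 0)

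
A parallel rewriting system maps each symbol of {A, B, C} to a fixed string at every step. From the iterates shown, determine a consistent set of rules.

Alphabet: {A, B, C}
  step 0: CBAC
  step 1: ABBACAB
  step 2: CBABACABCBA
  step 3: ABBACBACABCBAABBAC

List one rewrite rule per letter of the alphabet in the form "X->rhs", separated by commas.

  step 2 ⇒ step 3: CBABACABCBA ⇒ AB·BA·C·BA·C·AB·C·BA·AB·BA·C
    A ↦ C
    B ↦ BA
    C ↦ AB

A->C, B->BA, C->AB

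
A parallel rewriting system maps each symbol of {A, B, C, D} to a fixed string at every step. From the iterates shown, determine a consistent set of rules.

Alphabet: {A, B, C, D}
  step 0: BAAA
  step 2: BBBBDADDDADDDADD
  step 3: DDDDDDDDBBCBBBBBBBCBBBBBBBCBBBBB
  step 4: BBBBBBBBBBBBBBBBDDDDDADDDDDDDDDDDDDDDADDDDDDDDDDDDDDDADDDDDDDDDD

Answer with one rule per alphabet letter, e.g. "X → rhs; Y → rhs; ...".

  step 3 ⇒ step 4: DDDDDDDDBBCBBBBBBBCBBBBBBBCBBBBB ⇒ BB·BB·BB·BB·BB·BB·BB·BB·DD·DD·DA·DD·DD·DD·DD·DD·DD·DD·DA·DD·DD·DD·DD·DD·DD·DD·DA·DD·DD·DD·DD·DD
    B ↦ DD
    C ↦ DA
    D ↦ BB
  step 2 ⇒ step 3: BBBBDADDDADDDADD ⇒ DD·DD·DD·DD·BB·CB·BB·BB·BB·CB·BB·BB·BB·CB·BB·BB
    A ↦ CB

A->CB, B->DD, C->DA, D->BB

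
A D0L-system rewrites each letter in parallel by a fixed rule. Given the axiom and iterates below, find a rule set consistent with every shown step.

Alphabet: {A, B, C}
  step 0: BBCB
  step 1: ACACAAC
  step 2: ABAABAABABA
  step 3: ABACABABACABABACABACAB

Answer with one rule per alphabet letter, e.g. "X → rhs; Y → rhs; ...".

A->AB, B->AC, C->A

  step 2 ⇒ step 3: ABAABAABABA ⇒ AB·AC·AB·AB·AC·AB·AB·AC·AB·AC·AB
    A ↦ AB
    B ↦ AC
  step 0 ⇒ step 1: BBCB ⇒ AC·AC·A·AC
    C ↦ A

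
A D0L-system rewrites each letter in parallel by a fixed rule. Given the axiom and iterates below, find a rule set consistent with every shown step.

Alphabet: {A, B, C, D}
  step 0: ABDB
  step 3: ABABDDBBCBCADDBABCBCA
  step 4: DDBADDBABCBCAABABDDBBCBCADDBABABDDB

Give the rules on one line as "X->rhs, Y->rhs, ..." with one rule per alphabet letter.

  step 3 ⇒ step 4: ABABDDBBCBCADDBABCBCA ⇒ DDB·A·DDB·A·BC·BC·A·A·B·A·B·DDB·BC·BC·A·DDB·A·B·A·B·DDB
    A ↦ DDB
    B ↦ A
    C ↦ B
    D ↦ BC

A->DDB, B->A, C->B, D->BC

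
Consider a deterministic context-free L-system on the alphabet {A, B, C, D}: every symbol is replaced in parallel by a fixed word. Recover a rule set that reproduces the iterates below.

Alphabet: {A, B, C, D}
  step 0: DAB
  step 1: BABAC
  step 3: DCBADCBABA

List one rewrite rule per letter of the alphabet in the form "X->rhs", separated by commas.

A->BA, B->C, C->D, D->BA

  step 0 ⇒ step 1: DAB ⇒ BA·BA·C
    A ↦ BA
    B ↦ C
    D ↦ BA
    C ↦ D  (constrained at step 1)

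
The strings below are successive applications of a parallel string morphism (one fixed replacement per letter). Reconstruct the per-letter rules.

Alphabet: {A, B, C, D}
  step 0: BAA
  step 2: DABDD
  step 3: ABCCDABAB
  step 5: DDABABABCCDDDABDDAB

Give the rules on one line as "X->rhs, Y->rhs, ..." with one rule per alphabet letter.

A->C, B->CD, C->D, D->AB

  step 2 ⇒ step 3: DABDD ⇒ AB·C·CD·AB·AB
    A ↦ C
    B ↦ CD
    D ↦ AB
    C ↦ D  (constrained at step 3)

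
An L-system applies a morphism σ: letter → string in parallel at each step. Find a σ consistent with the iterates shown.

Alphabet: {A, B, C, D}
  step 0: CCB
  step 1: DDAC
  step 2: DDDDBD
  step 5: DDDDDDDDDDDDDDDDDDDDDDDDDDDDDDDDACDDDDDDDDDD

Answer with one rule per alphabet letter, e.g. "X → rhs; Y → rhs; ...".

A->B, B->AC, C->D, D->DD

  step 1 ⇒ step 2: DDAC ⇒ DD·DD·B·D
    A ↦ B
    C ↦ D
    D ↦ DD
  step 0 ⇒ step 1: CCB ⇒ D·D·AC
    B ↦ AC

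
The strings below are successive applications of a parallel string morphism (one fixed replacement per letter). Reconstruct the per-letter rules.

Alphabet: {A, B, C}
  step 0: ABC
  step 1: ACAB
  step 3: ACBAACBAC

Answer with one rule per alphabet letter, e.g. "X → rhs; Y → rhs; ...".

  step 0 ⇒ step 1: ABC ⇒ AC·A·B
    A ↦ AC
    B ↦ A
    C ↦ B

A->AC, B->A, C->B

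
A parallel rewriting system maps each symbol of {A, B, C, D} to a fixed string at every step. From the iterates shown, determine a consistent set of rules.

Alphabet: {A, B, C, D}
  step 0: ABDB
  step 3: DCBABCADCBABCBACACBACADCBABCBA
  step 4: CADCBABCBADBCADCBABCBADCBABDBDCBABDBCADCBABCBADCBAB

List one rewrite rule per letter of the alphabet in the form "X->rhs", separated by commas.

  step 3 ⇒ step 4: DCBABCADCBABCBACACBACADCBABCBA ⇒ CA·D·CBA·B·CBA·D·B·CA·D·CBA·B·CBA·D·CBA·B·D·B·D·CBA·B·D·B·CA·D·CBA·B·CBA·D·CBA·B
    A ↦ B
    B ↦ CBA
    C ↦ D
    D ↦ CA

A->B, B->CBA, C->D, D->CA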